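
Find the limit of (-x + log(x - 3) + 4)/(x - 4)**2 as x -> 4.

Direct substitution gives 0/0.
Apply L'Hôpital: lim (-1 + 1/(x - 3))/(2*x - 8), still 0/0.
After 2 applications of L'Hôpital's rule the quotient is (-1/(x - 3)^2)/(2); substituting x = 4 gives -1/2.

-1/2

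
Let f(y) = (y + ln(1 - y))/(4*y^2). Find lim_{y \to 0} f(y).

-1/8

Direct substitution gives 0/0.
Apply L'Hôpital: lim (1 - 1/(1 - y))/(8*y), still 0/0.
After 2 applications of L'Hôpital's rule the quotient is (-1/(1 - y)^2)/(8); substituting y = 0 gives -1/8.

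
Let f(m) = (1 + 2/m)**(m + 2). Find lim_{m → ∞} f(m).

Write it as [(1 + 2/m)^m]^(1) · (1 + 2/m)^(2). The bracketed term tends to e^(2) and the second factor to 1, so the limit is e^(2).

e^(2)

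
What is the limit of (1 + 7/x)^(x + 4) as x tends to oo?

e^(7)

Write it as [(1 + 7/x)^x]^(1) · (1 + 7/x)^(4). The bracketed term tends to e^(7) and the second factor to 1, so the limit is e^(7).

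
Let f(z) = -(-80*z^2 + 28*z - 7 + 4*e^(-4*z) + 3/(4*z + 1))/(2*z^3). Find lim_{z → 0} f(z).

Substitution gives 0/0 (the numerator vanishes to order 3).
Expand each term to order z^3: the coefficient of z^3 in 4·e^(-4z) is -128/3 and in 3·1/(1 + 4z) is -192.
Lower-order terms cancel with the polynomial part, so the numerator is (-704/3)·z^3 + o(z^3), and the limit is (-704/3)/(-2) = 352/3.

352/3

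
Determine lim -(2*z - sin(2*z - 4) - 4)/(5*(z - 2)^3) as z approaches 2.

-4/15

Direct substitution gives 0/0.
Apply L'Hôpital: lim (2 - 2*cos(2*z - 4))/(-15*(z - 2)^2), still 0/0.
Apply L'Hôpital: lim (4*sin(2*z - 4))/(60 - 30*z), still 0/0.
After 3 applications of L'Hôpital's rule the quotient is (8*cos(2*z - 4))/(-30); substituting z = 2 gives -4/15.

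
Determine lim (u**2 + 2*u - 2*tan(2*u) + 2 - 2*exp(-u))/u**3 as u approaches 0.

Substitution gives 0/0 (the numerator vanishes to order 3).
Expand each term to order u^3: the coefficient of u^3 in -2·e^(-u) is 1/3 and in -2·tan(2u) is -16/3.
Lower-order terms cancel with the polynomial part, so the numerator is (-5)·u^3 + o(u^3), and the limit is (-5)/(1) = -5.

-5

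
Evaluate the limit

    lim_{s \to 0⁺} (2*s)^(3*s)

Base → 0⁺ and exponent → 0⁺: a 0^0 form.
Take logs: 3s·ln(2s). This is 0·(−∞); rewriting as ln(2s)/(1/(3s)) and applying L'Hôpital gives 0.
Hence the limit is e^0 = 1.

1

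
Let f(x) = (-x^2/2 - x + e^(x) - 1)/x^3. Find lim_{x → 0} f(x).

1/6

Direct substitution gives 0/0.
Apply L'Hôpital: lim (-x + e^(x) - 1)/(3*x^2), still 0/0.
Apply L'Hôpital: lim (e^(x) - 1)/(6*x), still 0/0.
After 3 applications of L'Hôpital's rule the quotient is (e^(x))/(6); substituting x = 0 gives 1/6.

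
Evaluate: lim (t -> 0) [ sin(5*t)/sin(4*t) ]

Substitution gives 0/0.
Divide numerator and denominator by t: sin(5t)/t → 5 and sin(4t)/t → 4, so the limit is 1·5/4 = 5/4.

5/4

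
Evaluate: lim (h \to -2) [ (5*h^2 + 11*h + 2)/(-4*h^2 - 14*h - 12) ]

Since h = -2 makes numerator and denominator zero, (h + 2) divides both.
Cancelling it gives (5*h + 1)/(-4*h - 6); now plug in h = -2 to get -9/2.

-9/2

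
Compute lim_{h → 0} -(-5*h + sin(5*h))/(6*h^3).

125/36

Direct substitution gives 0/0.
Apply L'Hôpital: lim (5*cos(5*h) - 5)/(-18*h^2), still 0/0.
Apply L'Hôpital: lim (-25*sin(5*h))/(-36*h), still 0/0.
After 3 applications of L'Hôpital's rule the quotient is (-125*cos(5*h))/(-36); substituting h = 0 gives 125/36.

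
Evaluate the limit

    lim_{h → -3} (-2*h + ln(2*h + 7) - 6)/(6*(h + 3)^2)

Direct substitution gives 0/0.
Apply L'Hôpital: lim (-2 + 2/(2*h + 7))/(12*h + 36), still 0/0.
After 2 applications of L'Hôpital's rule the quotient is (-4/(2*h + 7)^2)/(12); substituting h = -3 gives -1/3.

-1/3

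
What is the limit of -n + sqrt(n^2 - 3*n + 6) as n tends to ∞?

-3/2

This has the form ∞ − ∞. Multiply and divide by the conjugate √(n^2 - 3*n + 6) + n.
That gives (-3n + 6) / (√(n^2 - 3*n + 6) + n).
Divide numerator and denominator by n: the limit is -3/(2·1) = -3/2.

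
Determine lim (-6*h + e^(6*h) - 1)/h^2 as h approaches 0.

Direct substitution gives 0/0.
Apply L'Hôpital: lim (6*e^(6*h) - 6)/(2*h), still 0/0.
After 2 applications of L'Hôpital's rule the quotient is (36*e^(6*h))/(2); substituting h = 0 gives 18.

18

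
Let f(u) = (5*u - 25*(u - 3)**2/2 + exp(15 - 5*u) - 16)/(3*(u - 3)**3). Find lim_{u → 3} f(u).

Direct substitution gives 0/0.
Apply L'Hôpital: lim (-25*u - 5*e^(15 - 5*u) + 80)/(9*(u - 3)^2), still 0/0.
Apply L'Hôpital: lim (25*e^(15 - 5*u) - 25)/(18*u - 54), still 0/0.
After 3 applications of L'Hôpital's rule the quotient is (-125*e^(15 - 5*u))/(18); substituting u = 3 gives -125/18.

-125/18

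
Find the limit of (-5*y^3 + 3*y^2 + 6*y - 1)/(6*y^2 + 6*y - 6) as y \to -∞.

The numerator has higher degree (3 > 2); the quotient behaves like (-5/(6))·y^1 for large |y|.
As y → −∞ this diverges to ∞.

∞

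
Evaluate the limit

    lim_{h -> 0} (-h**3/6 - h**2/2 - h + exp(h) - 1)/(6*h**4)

Direct substitution gives 0/0.
Apply L'Hôpital: lim (-h^2/2 - h + e^(h) - 1)/(24*h^3), still 0/0.
Apply L'Hôpital: lim (-h + e^(h) - 1)/(72*h^2), still 0/0.
Apply L'Hôpital: lim (e^(h) - 1)/(144*h), still 0/0.
After 4 applications of L'Hôpital's rule the quotient is (e^(h))/(144); substituting h = 0 gives 1/144.

1/144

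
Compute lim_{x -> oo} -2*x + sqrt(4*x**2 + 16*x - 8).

4

This has the form ∞ − ∞. Multiply and divide by the conjugate √(4*x^2 + 16*x - 8) + 2x.
That gives (16x - 8) / (√(4*x^2 + 16*x - 8) + 2x).
Divide numerator and denominator by x: the limit is 16/(2·2) = 4.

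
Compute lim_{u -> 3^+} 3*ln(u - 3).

As u → 3⁺, u - 3 → 0⁺ and ln(u - 3) → −∞.
Multiplying by 3 gives -∞.

-∞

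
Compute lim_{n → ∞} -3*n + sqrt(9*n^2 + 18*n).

3

An ∞ − ∞ form. Rationalising with the conjugate, the difference becomes (18n) / (√(9*n^2 + 18*n) + 3n).
For large n the denominator behaves like 2·3n, so the quotient tends to 18/6 = 3.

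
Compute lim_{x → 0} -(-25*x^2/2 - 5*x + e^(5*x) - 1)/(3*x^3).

Direct substitution gives 0/0.
Apply L'Hôpital: lim (-25*x + 5*e^(5*x) - 5)/(-9*x^2), still 0/0.
Apply L'Hôpital: lim (25*e^(5*x) - 25)/(-18*x), still 0/0.
After 3 applications of L'Hôpital's rule the quotient is (125*e^(5*x))/(-18); substituting x = 0 gives -125/18.

-125/18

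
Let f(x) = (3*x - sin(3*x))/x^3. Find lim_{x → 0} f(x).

Direct substitution gives 0/0.
Apply L'Hôpital: lim (3 - 3*cos(3*x))/(3*x^2), still 0/0.
Apply L'Hôpital: lim (9*sin(3*x))/(6*x), still 0/0.
After 3 applications of L'Hôpital's rule the quotient is (27*cos(3*x))/(6); substituting x = 0 gives 9/2.

9/2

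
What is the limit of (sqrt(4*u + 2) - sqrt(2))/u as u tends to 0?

A 0/0 form; rationalise with √(2 + 4u) + √2. This collapses the numerator to 4u, leaving 4/(√(2 + 4u) + √2) → 4/(2√2) = √(2).

√(2)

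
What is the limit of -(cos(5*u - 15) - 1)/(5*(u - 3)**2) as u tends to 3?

Direct substitution gives 0/0.
Apply L'Hôpital: lim (-5*sin(5*u - 15))/(30 - 10*u), still 0/0.
After 2 applications of L'Hôpital's rule the quotient is (-25*cos(5*u - 15))/(-10); substituting u = 3 gives 5/2.

5/2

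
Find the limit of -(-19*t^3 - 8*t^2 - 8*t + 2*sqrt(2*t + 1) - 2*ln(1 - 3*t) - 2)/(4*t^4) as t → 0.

-157/16

Substitution gives 0/0 (the numerator vanishes to order 4).
Expand each term to order t^4: the coefficient of t^4 in 2·√(1 + 2t) is -5/4 and in -2·ln(1 - 3t) is 81/2.
Lower-order terms cancel with the polynomial part, so the numerator is (157/4)·t^4 + o(t^4), and the limit is (157/4)/(-4) = -157/16.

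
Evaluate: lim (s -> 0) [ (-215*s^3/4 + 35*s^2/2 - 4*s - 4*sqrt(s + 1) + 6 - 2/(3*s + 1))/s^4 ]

Substitution gives 0/0; apply L'Hôpital's rule 4 times.
After differentiating numerator and denominator 4 times the quotient is (-3888/(3*s + 1)^5 + 15/(4*(s + 1)^(7/2)))/(24); at s = 0 this is -5179/32.

-5179/32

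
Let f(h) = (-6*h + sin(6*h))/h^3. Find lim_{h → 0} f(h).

Direct substitution gives 0/0.
Apply L'Hôpital: lim (6*cos(6*h) - 6)/(3*h^2), still 0/0.
Apply L'Hôpital: lim (-36*sin(6*h))/(6*h), still 0/0.
After 3 applications of L'Hôpital's rule the quotient is (-216*cos(6*h))/(6); substituting h = 0 gives -36.

-36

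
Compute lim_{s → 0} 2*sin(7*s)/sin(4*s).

7/2

Substitution gives 0/0.
Divide numerator and denominator by s: sin(7s)/s → 7 and sin(4s)/s → 4, so the limit is 2·7/4 = 7/2.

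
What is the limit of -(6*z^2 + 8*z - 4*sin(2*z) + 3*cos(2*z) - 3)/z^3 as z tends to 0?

-16/3

Substitution gives 0/0 (the numerator vanishes to order 3).
Expand each term to order z^3: the coefficient of z^3 in -4·sin(2z) is 16/3 and in 3·cos(2z) is 0.
Lower-order terms cancel with the polynomial part, so the numerator is (16/3)·z^3 + o(z^3), and the limit is (16/3)/(-1) = -16/3.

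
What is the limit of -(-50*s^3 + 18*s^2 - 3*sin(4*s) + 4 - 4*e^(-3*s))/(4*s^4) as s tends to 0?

27/8

Substitution gives 0/0; apply L'Hôpital's rule 4 times.
After differentiating numerator and denominator 4 times the quotient is (-768*sin(4*s) - 324*e^(-3*s))/(-96); at s = 0 this is 27/8.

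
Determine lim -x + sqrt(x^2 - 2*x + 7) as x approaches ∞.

An ∞ − ∞ form. Rationalising with the conjugate, the difference becomes (-2x + 7) / (√(x^2 - 2*x + 7) + x).
For large x the denominator behaves like 2·x, so the quotient tends to -2/2 = -1.

-1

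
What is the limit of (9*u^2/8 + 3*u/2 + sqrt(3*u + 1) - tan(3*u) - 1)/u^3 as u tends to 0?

Substitution gives 0/0 (the numerator vanishes to order 3).
Expand each term to order u^3: the coefficient of u^3 in √(1 + 3u) is 27/16 and in −tan(3u) is -9.
Lower-order terms cancel with the polynomial part, so the numerator is (-117/16)·u^3 + o(u^3), and the limit is (-117/16)/(1) = -117/16.

-117/16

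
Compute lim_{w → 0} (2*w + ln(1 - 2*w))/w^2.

-2

Direct substitution gives 0/0.
Apply L'Hôpital: lim (2 - 2/(1 - 2*w))/(2*w), still 0/0.
After 2 applications of L'Hôpital's rule the quotient is (-4/(1 - 2*w)^2)/(2); substituting w = 0 gives -2.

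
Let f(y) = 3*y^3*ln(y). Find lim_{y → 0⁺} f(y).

This is a 0·(−∞) form. Rewrite as 3·ln(y) / y^(−3) and apply L'Hôpital:
the derivative quotient is 3·(1/y) / (−3·y^(−4)) = (-3/3)·y^3 → 0.

0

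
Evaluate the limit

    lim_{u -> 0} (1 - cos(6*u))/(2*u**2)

Substitution gives 0/0.
Use (1 − cos θ)/θ² → 1/2 with θ = 6u: the limit is 6²/(2·2) = 9.

9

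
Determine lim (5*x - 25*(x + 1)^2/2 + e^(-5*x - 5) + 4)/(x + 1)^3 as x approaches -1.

Direct substitution gives 0/0.
Apply L'Hôpital: lim (-25*x - 5*e^(-5*x - 5) - 20)/(3*(x + 1)^2), still 0/0.
Apply L'Hôpital: lim (25*e^(-5*x - 5) - 25)/(6*x + 6), still 0/0.
After 3 applications of L'Hôpital's rule the quotient is (-125*e^(-5*x - 5))/(6); substituting x = -1 gives -125/6.

-125/6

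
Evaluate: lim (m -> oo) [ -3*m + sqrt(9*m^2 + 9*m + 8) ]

An ∞ − ∞ form. Rationalising with the conjugate, the difference becomes (9m + 8) / (√(9*m^2 + 9*m + 8) + 3m).
For large m the denominator behaves like 2·3m, so the quotient tends to 9/6 = 3/2.

3/2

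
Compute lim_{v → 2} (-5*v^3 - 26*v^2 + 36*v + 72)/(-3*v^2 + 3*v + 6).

Direct substitution gives 0/0, so factor. Both numerator and denominator have (v - 2) as a factor.
After cancelling, the expression reduces to (-5*v^2 - 36*v - 36)/(-3*v - 3).
Substituting v = 2 gives 128/9.

128/9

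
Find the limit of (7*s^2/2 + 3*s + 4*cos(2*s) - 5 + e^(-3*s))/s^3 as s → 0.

-9/2

Substitution gives 0/0 (the numerator vanishes to order 3).
Expand each term to order s^3: the coefficient of s^3 in 4·cos(2s) is 0 and in e^(-3s) is -9/2.
Lower-order terms cancel with the polynomial part, so the numerator is (-9/2)·s^3 + o(s^3), and the limit is (-9/2)/(1) = -9/2.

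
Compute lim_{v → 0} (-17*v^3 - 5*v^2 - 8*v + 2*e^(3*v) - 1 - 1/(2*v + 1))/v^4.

Substitution gives 0/0; apply L'Hôpital's rule 4 times.
After differentiating numerator and denominator 4 times the quotient is (162*e^(3*v) - 384/(2*v + 1)^5)/(24); at v = 0 this is -37/4.

-37/4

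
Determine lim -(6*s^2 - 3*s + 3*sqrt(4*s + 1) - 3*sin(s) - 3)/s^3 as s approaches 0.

Substitution gives 0/0; apply L'Hôpital's rule 3 times.
After differentiating numerator and denominator 3 times the quotient is (3*cos(s) + 72/(4*s + 1)^(5/2))/(-6); at s = 0 this is -25/2.

-25/2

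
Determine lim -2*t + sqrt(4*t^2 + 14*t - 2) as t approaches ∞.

This has the form ∞ − ∞. Multiply and divide by the conjugate √(4*t^2 + 14*t - 2) + 2t.
That gives (14t - 2) / (√(4*t^2 + 14*t - 2) + 2t).
Divide numerator and denominator by t: the limit is 14/(2·2) = 7/2.

7/2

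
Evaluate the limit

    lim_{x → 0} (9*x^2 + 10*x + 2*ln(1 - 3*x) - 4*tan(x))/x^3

-58/3

Substitution gives 0/0 (the numerator vanishes to order 3).
Expand each term to order x^3: the coefficient of x^3 in 2·ln(1 - 3x) is -18 and in -4·tan(x) is -4/3.
Lower-order terms cancel with the polynomial part, so the numerator is (-58/3)·x^3 + o(x^3), and the limit is (-58/3)/(1) = -58/3.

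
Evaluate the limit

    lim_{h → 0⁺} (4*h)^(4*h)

1

Base → 0⁺ and exponent → 0⁺: a 0^0 form.
Take logs: 4h·ln(4h). This is 0·(−∞); rewriting as ln(4h)/(1/(4h)) and applying L'Hôpital gives 0.
Hence the limit is e^0 = 1.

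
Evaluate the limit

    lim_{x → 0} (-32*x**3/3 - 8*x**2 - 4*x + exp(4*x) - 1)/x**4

Direct substitution gives 0/0.
Apply L'Hôpital: lim (-32*x^2 - 16*x + 4*e^(4*x) - 4)/(4*x^3), still 0/0.
Apply L'Hôpital: lim (-64*x + 16*e^(4*x) - 16)/(12*x^2), still 0/0.
Apply L'Hôpital: lim (64*e^(4*x) - 64)/(24*x), still 0/0.
After 4 applications of L'Hôpital's rule the quotient is (256*e^(4*x))/(24); substituting x = 0 gives 32/3.

32/3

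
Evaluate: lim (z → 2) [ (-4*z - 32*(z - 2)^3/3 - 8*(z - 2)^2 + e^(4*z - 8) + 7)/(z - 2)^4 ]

Direct substitution gives 0/0.
Apply L'Hôpital: lim (-16*z - 32*(z - 2)^2 + 4*e^(4*z - 8) + 28)/(4*(z - 2)^3), still 0/0.
Apply L'Hôpital: lim (-64*z + 16*e^(4*z - 8) + 112)/(12*(z - 2)^2), still 0/0.
Apply L'Hôpital: lim (64*e^(4*z - 8) - 64)/(24*z - 48), still 0/0.
After 4 applications of L'Hôpital's rule the quotient is (256*e^(4*z - 8))/(24); substituting z = 2 gives 32/3.

32/3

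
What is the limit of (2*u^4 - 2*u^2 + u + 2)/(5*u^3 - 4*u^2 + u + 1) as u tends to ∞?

∞

The numerator has higher degree (4 > 3); the quotient behaves like (2/(5))·u^1 for large |u|.
As u → +∞ this diverges to ∞.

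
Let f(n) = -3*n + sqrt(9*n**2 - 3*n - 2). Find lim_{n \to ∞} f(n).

This has the form ∞ − ∞. Multiply and divide by the conjugate √(9*n^2 - 3*n - 2) + 3n.
That gives (-3n - 2) / (√(9*n^2 - 3*n - 2) + 3n).
Divide numerator and denominator by n: the limit is -3/(2·3) = -1/2.

-1/2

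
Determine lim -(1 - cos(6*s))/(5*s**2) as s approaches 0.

-18/5

Substitution gives 0/0.
Use (1 − cos u)/u² → 1/2 with u = 6s: the limit is 6²/(2·(-5)) = -18/5.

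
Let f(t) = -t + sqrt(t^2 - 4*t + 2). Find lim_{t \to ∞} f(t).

This has the form ∞ − ∞. Multiply and divide by the conjugate √(t^2 - 4*t + 2) + t.
That gives (-4t + 2) / (√(t^2 - 4*t + 2) + t).
Divide numerator and denominator by t: the limit is -4/(2·1) = -2.

-2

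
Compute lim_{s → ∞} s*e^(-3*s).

0

Write as s^1/e^{3s}, an ∞/∞ form.
Exponential growth dominates any polynomial, so repeated L'Hôpital (or the standard result) gives 0.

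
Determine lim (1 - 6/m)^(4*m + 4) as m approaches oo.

e^(-24)

Let L be the limit and take ln: ln L = lim (4m + 4)·ln(1 - 6/m) = lim (4m + 4)·(-6/m + O(1/m²)) = -24.
Hence L = e^(-24).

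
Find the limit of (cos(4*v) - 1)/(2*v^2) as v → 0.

-4

Direct substitution gives 0/0.
Apply L'Hôpital: lim (-4*sin(4*v))/(4*v), still 0/0.
After 2 applications of L'Hôpital's rule the quotient is (-16*cos(4*v))/(4); substituting v = 0 gives -4.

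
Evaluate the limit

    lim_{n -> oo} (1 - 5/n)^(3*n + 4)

Let L be the limit and take ln: ln L = lim (3n + 4)·ln(1 - 5/n) = lim (3n + 4)·(-5/n + O(1/n²)) = -15.
Hence L = e^(-15).

e^(-15)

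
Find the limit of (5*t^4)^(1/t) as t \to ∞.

1

Base → ∞ and exponent → 0: an ∞^0 form.
Take logs: (1/t)·ln(5·t^4) = (ln 5 + 4·ln t)/t → 0.
So the limit is e^0 = 1.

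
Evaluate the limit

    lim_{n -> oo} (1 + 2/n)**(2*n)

e^(4)

Let L be the limit and take ln: ln L = lim (2n)·ln(1 + 2/n) = lim (2n)·(2/n + O(1/n²)) = 4.
Hence L = e^(4).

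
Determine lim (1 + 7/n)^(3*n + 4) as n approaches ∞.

The base → 1 and the exponent → ∞: a 1^∞ form.
Take logarithms: (3n + 4)·ln(1 + 7/n). Since ln(1+u) ~ u for small u, this behaves like (3n)·(7/n) → 21.
So the limit is e^(21).

e^(21)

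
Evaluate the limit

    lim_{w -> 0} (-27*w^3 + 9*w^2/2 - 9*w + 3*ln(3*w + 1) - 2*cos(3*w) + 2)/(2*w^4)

-135/4

Substitution gives 0/0 (the numerator vanishes to order 4).
Expand each term to order w^4: the coefficient of w^4 in 3·ln(1 + 3w) is -243/4 and in -2·cos(3w) is -27/4.
Lower-order terms cancel with the polynomial part, so the numerator is (-135/2)·w^4 + o(w^4), and the limit is (-135/2)/(2) = -135/4.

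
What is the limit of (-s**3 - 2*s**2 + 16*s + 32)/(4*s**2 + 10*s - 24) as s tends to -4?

8/11

Since s = -4 makes numerator and denominator zero, (s + 4) divides both.
Cancelling it gives (-s^2 + 2*s + 8)/(4*s - 6); now plug in s = -4 to get 8/11.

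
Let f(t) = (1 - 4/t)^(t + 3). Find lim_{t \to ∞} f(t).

Let L be the limit and take ln: ln L = lim (t + 3)·ln(1 - 4/t) = lim (t + 3)·(-4/t + O(1/t²)) = -4.
Hence L = e^(-4).

e^(-4)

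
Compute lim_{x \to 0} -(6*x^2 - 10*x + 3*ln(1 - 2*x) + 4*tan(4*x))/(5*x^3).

Substitution gives 0/0 (the numerator vanishes to order 3).
Expand each term to order x^3: the coefficient of x^3 in 3·ln(1 - 2x) is -8 and in 4·tan(4x) is 256/3.
Lower-order terms cancel with the polynomial part, so the numerator is (232/3)·x^3 + o(x^3), and the limit is (232/3)/(-5) = -232/15.

-232/15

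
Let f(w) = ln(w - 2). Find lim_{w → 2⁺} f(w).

-∞

As w → 2⁺, w - 2 → 0⁺ and ln(w - 2) → −∞.
Multiplying by 1 gives -∞.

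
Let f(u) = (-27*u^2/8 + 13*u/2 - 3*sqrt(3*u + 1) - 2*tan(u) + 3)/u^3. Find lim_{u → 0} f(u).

-275/48

Substitution gives 0/0 (the numerator vanishes to order 3).
Expand each term to order u^3: the coefficient of u^3 in -2·tan(u) is -2/3 and in -3·√(1 + 3u) is -81/16.
Lower-order terms cancel with the polynomial part, so the numerator is (-275/48)·u^3 + o(u^3), and the limit is (-275/48)/(1) = -275/48.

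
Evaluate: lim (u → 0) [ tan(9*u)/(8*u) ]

Substitution gives 0/0.
Since tan(θ)/θ → 1 as θ → 0, tan(9u)/(9u) → 1 and the limit is 9/8.

9/8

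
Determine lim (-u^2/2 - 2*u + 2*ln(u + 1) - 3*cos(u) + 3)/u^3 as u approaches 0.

2/3

Substitution gives 0/0; apply L'Hôpital's rule 3 times.
After differentiating numerator and denominator 3 times the quotient is (-3*sin(u) + 4/(u + 1)^3)/(6); at u = 0 this is 2/3.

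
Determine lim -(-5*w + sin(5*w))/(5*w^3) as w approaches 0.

25/6

Direct substitution gives 0/0.
Apply L'Hôpital: lim (5*cos(5*w) - 5)/(-15*w^2), still 0/0.
Apply L'Hôpital: lim (-25*sin(5*w))/(-30*w), still 0/0.
After 3 applications of L'Hôpital's rule the quotient is (-125*cos(5*w))/(-30); substituting w = 0 gives 25/6.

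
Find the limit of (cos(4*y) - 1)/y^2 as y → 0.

-8

Direct substitution gives 0/0.
Apply L'Hôpital: lim (-4*sin(4*y))/(2*y), still 0/0.
After 2 applications of L'Hôpital's rule the quotient is (-16*cos(4*y))/(2); substituting y = 0 gives -8.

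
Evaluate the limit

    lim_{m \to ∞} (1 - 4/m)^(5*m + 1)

e^(-20)

Let L be the limit and take ln: ln L = lim (5m + 1)·ln(1 - 4/m) = lim (5m + 1)·(-4/m + O(1/m²)) = -20.
Hence L = e^(-20).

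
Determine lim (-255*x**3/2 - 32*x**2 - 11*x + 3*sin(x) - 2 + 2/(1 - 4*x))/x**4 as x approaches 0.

Substitution gives 0/0; apply L'Hôpital's rule 4 times.
After differentiating numerator and denominator 4 times the quotient is (3*sin(x) - 12288/(4*x - 1)^5)/(24); at x = 0 this is 512.

512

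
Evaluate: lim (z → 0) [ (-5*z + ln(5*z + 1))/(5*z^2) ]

Direct substitution gives 0/0.
Apply L'Hôpital: lim (-5 + 5/(5*z + 1))/(10*z), still 0/0.
After 2 applications of L'Hôpital's rule the quotient is (-25/(5*z + 1)^2)/(10); substituting z = 0 gives -5/2.

-5/2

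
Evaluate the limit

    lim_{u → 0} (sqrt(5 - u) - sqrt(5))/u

Substitution gives 0/0. Multiply numerator and denominator by the conjugate √(5 - u) + √5.
The numerator becomes (5 - u) − 5 = -u, so the expression simplifies to -1/(√(5 - u) + √5).
Letting u → 0 gives -1/(2√5) = -√(5)/10.

-√(5)/10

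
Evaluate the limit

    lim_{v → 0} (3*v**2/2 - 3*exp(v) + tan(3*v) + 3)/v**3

17/2

Substitution gives 0/0 (the numerator vanishes to order 3).
Expand each term to order v^3: the coefficient of v^3 in -3·e^(v) is -1/2 and in tan(3v) is 9.
Lower-order terms cancel with the polynomial part, so the numerator is (17/2)·v^3 + o(v^3), and the limit is (17/2)/(1) = 17/2.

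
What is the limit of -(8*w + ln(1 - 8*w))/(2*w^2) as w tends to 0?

Direct substitution gives 0/0.
Apply L'Hôpital: lim (8 - 8/(1 - 8*w))/(-4*w), still 0/0.
After 2 applications of L'Hôpital's rule the quotient is (-64/(1 - 8*w)^2)/(-4); substituting w = 0 gives 16.

16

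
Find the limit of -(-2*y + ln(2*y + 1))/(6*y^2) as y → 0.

Direct substitution gives 0/0.
Apply L'Hôpital: lim (-2 + 2/(2*y + 1))/(-12*y), still 0/0.
After 2 applications of L'Hôpital's rule the quotient is (-4/(2*y + 1)^2)/(-12); substituting y = 0 gives 1/3.

1/3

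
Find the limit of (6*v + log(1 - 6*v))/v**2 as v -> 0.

-18

Direct substitution gives 0/0.
Apply L'Hôpital: lim (6 - 6/(1 - 6*v))/(2*v), still 0/0.
After 2 applications of L'Hôpital's rule the quotient is (-36/(1 - 6*v)^2)/(2); substituting v = 0 gives -18.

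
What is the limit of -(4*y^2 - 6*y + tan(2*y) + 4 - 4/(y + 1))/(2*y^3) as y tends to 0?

Substitution gives 0/0 (the numerator vanishes to order 3).
Expand each term to order y^3: the coefficient of y^3 in -4·1/(1 + y) is 4 and in tan(2y) is 8/3.
Lower-order terms cancel with the polynomial part, so the numerator is (20/3)·y^3 + o(y^3), and the limit is (20/3)/(-2) = -10/3.

-10/3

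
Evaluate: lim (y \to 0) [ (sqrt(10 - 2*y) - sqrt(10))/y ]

-√(10)/10

Substitution gives 0/0. Multiply numerator and denominator by the conjugate √(10 - 2y) + √10.
The numerator becomes (10 - 2y) − 10 = -2y, so the expression simplifies to -2/(√(10 - 2y) + √10).
Letting y → 0 gives -2/(2√10) = -√(10)/10.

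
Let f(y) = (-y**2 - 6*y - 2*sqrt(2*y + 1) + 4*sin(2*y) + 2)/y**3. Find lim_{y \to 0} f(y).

-19/3

Substitution gives 0/0; apply L'Hôpital's rule 3 times.
After differentiating numerator and denominator 3 times the quotient is (-32*cos(2*y) - 6/(2*y + 1)^(5/2))/(6); at y = 0 this is -19/3.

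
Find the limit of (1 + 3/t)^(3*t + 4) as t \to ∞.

Let L be the limit and take ln: ln L = lim (3t + 4)·ln(1 + 3/t) = lim (3t + 4)·(3/t + O(1/t²)) = 9.
Hence L = e^(9).

e^(9)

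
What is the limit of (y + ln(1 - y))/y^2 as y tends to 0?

Direct substitution gives 0/0.
Apply L'Hôpital: lim (1 - 1/(1 - y))/(2*y), still 0/0.
After 2 applications of L'Hôpital's rule the quotient is (-1/(1 - y)^2)/(2); substituting y = 0 gives -1/2.

-1/2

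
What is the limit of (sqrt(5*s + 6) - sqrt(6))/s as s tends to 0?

A 0/0 form; rationalise with √(6 + 5s) + √6. This collapses the numerator to 5s, leaving 5/(√(6 + 5s) + √6) → 5/(2√6) = 5*√(6)/12.

5*√(6)/12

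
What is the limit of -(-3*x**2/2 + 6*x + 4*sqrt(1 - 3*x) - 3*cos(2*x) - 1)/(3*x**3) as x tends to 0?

9/4

Substitution gives 0/0 (the numerator vanishes to order 3).
Expand each term to order x^3: the coefficient of x^3 in 4·√(1 - 3x) is -27/4 and in -3·cos(2x) is 0.
Lower-order terms cancel with the polynomial part, so the numerator is (-27/4)·x^3 + o(x^3), and the limit is (-27/4)/(-3) = 9/4.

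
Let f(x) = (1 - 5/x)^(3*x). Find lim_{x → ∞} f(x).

e^(-15)

Write it as [(1 - 5/x)^x]^(3) · (1 - 5/x)^(0). The bracketed term tends to e^(-5) and the second factor to 1, so the limit is e^(-15).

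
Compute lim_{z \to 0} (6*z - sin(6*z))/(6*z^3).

6

Direct substitution gives 0/0.
Apply L'Hôpital: lim (6 - 6*cos(6*z))/(18*z^2), still 0/0.
Apply L'Hôpital: lim (36*sin(6*z))/(36*z), still 0/0.
After 3 applications of L'Hôpital's rule the quotient is (216*cos(6*z))/(36); substituting z = 0 gives 6.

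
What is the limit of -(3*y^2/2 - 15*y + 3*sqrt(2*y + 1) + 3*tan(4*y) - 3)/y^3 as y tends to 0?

Substitution gives 0/0 (the numerator vanishes to order 3).
Expand each term to order y^3: the coefficient of y^3 in 3·√(1 + 2y) is 3/2 and in 3·tan(4y) is 64.
Lower-order terms cancel with the polynomial part, so the numerator is (131/2)·y^3 + o(y^3), and the limit is (131/2)/(-1) = -131/2.

-131/2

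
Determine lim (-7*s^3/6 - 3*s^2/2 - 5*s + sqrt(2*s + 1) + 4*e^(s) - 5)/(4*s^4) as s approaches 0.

-11/96

Substitution gives 0/0; apply L'Hôpital's rule 4 times.
After differentiating numerator and denominator 4 times the quotient is (4*e^(s) - 15/(2*s + 1)^(7/2))/(96); at s = 0 this is -11/96.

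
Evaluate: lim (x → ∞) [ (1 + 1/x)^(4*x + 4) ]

Let L be the limit and take ln: ln L = lim (4x + 4)·ln(1 + 1/x) = lim (4x + 4)·(1/x + O(1/x²)) = 4.
Hence L = e^(4).

e^(4)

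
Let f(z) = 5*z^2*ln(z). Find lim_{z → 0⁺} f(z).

0

This is a 0·(−∞) form. Rewrite as 5·ln(z) / z^(−2) and apply L'Hôpital:
the derivative quotient is 5·(1/z) / (−2·z^(−3)) = (-5/2)·z^2 → 0.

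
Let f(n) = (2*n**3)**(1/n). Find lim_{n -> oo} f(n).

Base → ∞ and exponent → 0: an ∞^0 form.
Take logs: (1/n)·ln(2·n^3) = (ln 2 + 3·ln n)/n → 0.
So the limit is e^0 = 1.

1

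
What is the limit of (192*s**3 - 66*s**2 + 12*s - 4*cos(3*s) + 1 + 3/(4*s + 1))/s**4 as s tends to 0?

1509/2

Substitution gives 0/0; apply L'Hôpital's rule 4 times.
After differentiating numerator and denominator 4 times the quotient is (-324*cos(3*s) + 18432/(4*s + 1)^5)/(24); at s = 0 this is 1509/2.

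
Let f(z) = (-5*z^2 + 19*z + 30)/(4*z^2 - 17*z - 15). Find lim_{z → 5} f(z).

-31/23

Direct substitution gives 0/0, so factor. Both numerator and denominator have (z - 5) as a factor.
After cancelling, the expression reduces to (-5*z - 6)/(4*z + 3).
Substituting z = 5 gives -31/23.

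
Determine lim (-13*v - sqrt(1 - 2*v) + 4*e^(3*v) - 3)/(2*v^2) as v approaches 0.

Substitution gives 0/0; apply L'Hôpital's rule 2 times.
After differentiating numerator and denominator 2 times the quotient is (36*e^(3*v) + (1 - 2*v)^(-3/2))/(4); at v = 0 this is 37/4.

37/4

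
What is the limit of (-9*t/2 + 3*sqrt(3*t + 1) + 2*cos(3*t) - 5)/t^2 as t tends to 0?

Substitution gives 0/0 (the numerator vanishes to order 2).
Expand each term to order t^2: the coefficient of t^2 in 3·√(1 + 3t) is -27/8 and in 2·cos(3t) is -9.
Lower-order terms cancel with the polynomial part, so the numerator is (-99/8)·t^2 + o(t^2), and the limit is (-99/8)/(1) = -99/8.

-99/8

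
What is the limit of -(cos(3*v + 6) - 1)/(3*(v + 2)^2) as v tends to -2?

3/2

Direct substitution gives 0/0.
Apply L'Hôpital: lim (-3*sin(3*v + 6))/(-6*v - 12), still 0/0.
After 2 applications of L'Hôpital's rule the quotient is (-9*cos(3*v + 6))/(-6); substituting v = -2 gives 3/2.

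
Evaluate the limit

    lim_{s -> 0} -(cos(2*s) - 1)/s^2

2

Direct substitution gives 0/0.
Apply L'Hôpital: lim (-2*sin(2*s))/(-2*s), still 0/0.
After 2 applications of L'Hôpital's rule the quotient is (-4*cos(2*s))/(-2); substituting s = 0 gives 2.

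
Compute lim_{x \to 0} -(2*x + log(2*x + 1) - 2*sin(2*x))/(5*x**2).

2/5

Substitution gives 0/0; apply L'Hôpital's rule 2 times.
After differentiating numerator and denominator 2 times the quotient is (8*sin(2*x) - 4/(2*x + 1)^2)/(-10); at x = 0 this is 2/5.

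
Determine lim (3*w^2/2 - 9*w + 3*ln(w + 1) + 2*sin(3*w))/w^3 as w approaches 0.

-8

Substitution gives 0/0 (the numerator vanishes to order 3).
Expand each term to order w^3: the coefficient of w^3 in 3·ln(1 + w) is 1 and in 2·sin(3w) is -9.
Lower-order terms cancel with the polynomial part, so the numerator is (-8)·w^3 + o(w^3), and the limit is (-8)/(1) = -8.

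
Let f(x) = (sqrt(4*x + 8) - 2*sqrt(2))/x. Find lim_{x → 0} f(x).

√(2)/2

A 0/0 form; rationalise with √(8 + 4x) + √8. This collapses the numerator to 4x, leaving 4/(√(8 + 4x) + √8) → 4/(2√8) = √(2)/2.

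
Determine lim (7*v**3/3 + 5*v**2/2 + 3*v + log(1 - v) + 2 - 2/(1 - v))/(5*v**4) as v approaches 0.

-9/20

Substitution gives 0/0; apply L'Hôpital's rule 4 times.
After differentiating numerator and denominator 4 times the quotient is (6*(9 - v)/(v - 1)^5)/(120); at v = 0 this is -9/20.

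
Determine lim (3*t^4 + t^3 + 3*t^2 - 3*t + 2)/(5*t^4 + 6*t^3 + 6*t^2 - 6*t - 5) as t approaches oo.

3/5

Numerator and denominator both have degree 4.
Dividing every term by t^4, all lower-order terms vanish and the limit is the ratio of leading coefficients, 3/(5) = 3/5.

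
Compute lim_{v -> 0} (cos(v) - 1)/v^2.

Direct substitution gives 0/0.
Apply L'Hôpital: lim (-sin(v))/(2*v), still 0/0.
After 2 applications of L'Hôpital's rule the quotient is (-cos(v))/(2); substituting v = 0 gives -1/2.

-1/2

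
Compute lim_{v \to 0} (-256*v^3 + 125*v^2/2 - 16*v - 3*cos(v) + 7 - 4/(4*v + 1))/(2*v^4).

-8193/16

Substitution gives 0/0; apply L'Hôpital's rule 4 times.
After differentiating numerator and denominator 4 times the quotient is (-3*cos(v) - 24576/(4*v + 1)^5)/(48); at v = 0 this is -8193/16.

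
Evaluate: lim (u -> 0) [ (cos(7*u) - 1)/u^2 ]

Direct substitution gives 0/0.
Apply L'Hôpital: lim (-7*sin(7*u))/(2*u), still 0/0.
After 2 applications of L'Hôpital's rule the quotient is (-49*cos(7*u))/(2); substituting u = 0 gives -49/2.

-49/2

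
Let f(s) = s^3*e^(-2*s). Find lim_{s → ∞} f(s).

Write as s^3/e^{2s}, an ∞/∞ form.
Exponential growth dominates any polynomial, so repeated L'Hôpital (or the standard result) gives 0.

0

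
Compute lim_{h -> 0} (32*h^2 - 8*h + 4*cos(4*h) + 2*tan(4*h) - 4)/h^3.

128/3

Substitution gives 0/0 (the numerator vanishes to order 3).
Expand each term to order h^3: the coefficient of h^3 in 4·cos(4h) is 0 and in 2·tan(4h) is 128/3.
Lower-order terms cancel with the polynomial part, so the numerator is (128/3)·h^3 + o(h^3), and the limit is (128/3)/(1) = 128/3.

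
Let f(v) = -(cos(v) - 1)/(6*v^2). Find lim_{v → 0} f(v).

1/12

Direct substitution gives 0/0.
Apply L'Hôpital: lim (-sin(v))/(-12*v), still 0/0.
After 2 applications of L'Hôpital's rule the quotient is (-cos(v))/(-12); substituting v = 0 gives 1/12.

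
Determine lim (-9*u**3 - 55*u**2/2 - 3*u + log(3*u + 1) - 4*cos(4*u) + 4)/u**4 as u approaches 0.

Substitution gives 0/0 (the numerator vanishes to order 4).
Expand each term to order u^4: the coefficient of u^4 in ln(1 + 3u) is -81/4 and in -4·cos(4u) is -128/3.
Lower-order terms cancel with the polynomial part, so the numerator is (-755/12)·u^4 + o(u^4), and the limit is (-755/12)/(1) = -755/12.

-755/12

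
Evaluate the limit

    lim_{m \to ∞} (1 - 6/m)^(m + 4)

e^(-6)

Let L be the limit and take ln: ln L = lim (m + 4)·ln(1 - 6/m) = lim (m + 4)·(-6/m + O(1/m²)) = -6.
Hence L = e^(-6).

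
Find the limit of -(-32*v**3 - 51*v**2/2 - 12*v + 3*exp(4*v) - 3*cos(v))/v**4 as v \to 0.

Substitution gives 0/0 (the numerator vanishes to order 4).
Expand each term to order v^4: the coefficient of v^4 in -3·cos(v) is -1/8 and in 3·e^(4v) is 32.
Lower-order terms cancel with the polynomial part, so the numerator is (255/8)·v^4 + o(v^4), and the limit is (255/8)/(-1) = -255/8.

-255/8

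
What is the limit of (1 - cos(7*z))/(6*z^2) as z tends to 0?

49/12

Substitution gives 0/0.
Use (1 − cos u)/u² → 1/2 with u = 7z: the limit is 7²/(2·6) = 49/12.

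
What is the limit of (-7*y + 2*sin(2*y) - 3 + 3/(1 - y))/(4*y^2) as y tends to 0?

Substitution gives 0/0; apply L'Hôpital's rule 2 times.
After differentiating numerator and denominator 2 times the quotient is (-8*sin(2*y) - 6/(y - 1)^3)/(8); at y = 0 this is 3/4.

3/4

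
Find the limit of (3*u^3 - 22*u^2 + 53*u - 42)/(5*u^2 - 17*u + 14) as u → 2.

1/3

At u = 2 both the top and bottom vanish — a removable singularity. Factoring out (u - 2) from each leaves (3*u^2 - 16*u + 21)/(5*u - 7), which at u = 2 equals 1/3.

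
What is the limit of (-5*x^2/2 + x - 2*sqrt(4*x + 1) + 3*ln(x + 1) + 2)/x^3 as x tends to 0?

-7

Substitution gives 0/0; apply L'Hôpital's rule 3 times.
After differentiating numerator and denominator 3 times the quotient is (-48/(4*x + 1)^(5/2) + 6/(x + 1)^3)/(6); at x = 0 this is -7.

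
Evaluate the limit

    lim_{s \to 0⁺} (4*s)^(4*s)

1

Base → 0⁺ and exponent → 0⁺: a 0^0 form.
Take logs: 4s·ln(4s). This is 0·(−∞); rewriting as ln(4s)/(1/(4s)) and applying L'Hôpital gives 0.
Hence the limit is e^0 = 1.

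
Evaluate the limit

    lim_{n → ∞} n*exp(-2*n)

Write as n^1/e^{2n}, an ∞/∞ form.
Exponential growth dominates any polynomial, so repeated L'Hôpital (or the standard result) gives 0.

0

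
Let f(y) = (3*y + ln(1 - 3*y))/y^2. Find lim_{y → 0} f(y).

Direct substitution gives 0/0.
Apply L'Hôpital: lim (3 - 3/(1 - 3*y))/(2*y), still 0/0.
After 2 applications of L'Hôpital's rule the quotient is (-9/(1 - 3*y)^2)/(2); substituting y = 0 gives -9/2.

-9/2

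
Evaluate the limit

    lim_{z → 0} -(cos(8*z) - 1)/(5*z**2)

32/5

Direct substitution gives 0/0.
Apply L'Hôpital: lim (-8*sin(8*z))/(-10*z), still 0/0.
After 2 applications of L'Hôpital's rule the quotient is (-64*cos(8*z))/(-10); substituting z = 0 gives 32/5.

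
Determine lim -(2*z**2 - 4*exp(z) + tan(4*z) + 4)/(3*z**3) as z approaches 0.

-62/9

Substitution gives 0/0; apply L'Hôpital's rule 3 times.
After differentiating numerator and denominator 3 times the quotient is (-4*e^(z) + 384*tan(4*z)^4 + 512*tan(4*z)^2 + 128)/(-18); at z = 0 this is -62/9.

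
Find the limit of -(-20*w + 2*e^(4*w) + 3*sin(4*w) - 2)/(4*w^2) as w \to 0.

Substitution gives 0/0; apply L'Hôpital's rule 2 times.
After differentiating numerator and denominator 2 times the quotient is (32*e^(4*w) - 48*sin(4*w))/(-8); at w = 0 this is -4.

-4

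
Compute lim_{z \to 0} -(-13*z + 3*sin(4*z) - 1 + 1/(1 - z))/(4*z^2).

Substitution gives 0/0; apply L'Hôpital's rule 2 times.
After differentiating numerator and denominator 2 times the quotient is (-48*sin(4*z) - 2/(z - 1)^3)/(-8); at z = 0 this is -1/4.

-1/4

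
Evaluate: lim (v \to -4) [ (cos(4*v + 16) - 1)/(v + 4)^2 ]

-8

Direct substitution gives 0/0.
Apply L'Hôpital: lim (-4*sin(4*v + 16))/(2*v + 8), still 0/0.
After 2 applications of L'Hôpital's rule the quotient is (-16*cos(4*v + 16))/(2); substituting v = -4 gives -8.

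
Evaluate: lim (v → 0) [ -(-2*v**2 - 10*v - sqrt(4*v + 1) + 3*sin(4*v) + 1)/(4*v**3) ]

9

Substitution gives 0/0 (the numerator vanishes to order 3).
Expand each term to order v^3: the coefficient of v^3 in 3·sin(4v) is -32 and in −√(1 + 4v) is -4.
Lower-order terms cancel with the polynomial part, so the numerator is (-36)·v^3 + o(v^3), and the limit is (-36)/(-4) = 9.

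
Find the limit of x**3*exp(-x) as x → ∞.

Write as x^3/e^{1x}, an ∞/∞ form.
Exponential growth dominates any polynomial, so repeated L'Hôpital (or the standard result) gives 0.

0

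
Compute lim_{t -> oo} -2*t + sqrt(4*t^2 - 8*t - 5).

This has the form ∞ − ∞. Multiply and divide by the conjugate √(4*t^2 - 8*t - 5) + 2t.
That gives (-8t - 5) / (√(4*t^2 - 8*t - 5) + 2t).
Divide numerator and denominator by t: the limit is -8/(2·2) = -2.

-2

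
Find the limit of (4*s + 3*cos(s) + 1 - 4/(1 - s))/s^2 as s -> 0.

Substitution gives 0/0 (the numerator vanishes to order 2).
Expand each term to order s^2: the coefficient of s^2 in -4·1/(1 - s) is -4 and in 3·cos(s) is -3/2.
Lower-order terms cancel with the polynomial part, so the numerator is (-11/2)·s^2 + o(s^2), and the limit is (-11/2)/(1) = -11/2.

-11/2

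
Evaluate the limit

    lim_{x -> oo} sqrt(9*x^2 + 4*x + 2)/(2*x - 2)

3/2

For large |x|, √(9*x^2 + 4*x + 2) ≈ √9·|x| and the denominator ≈ 2x.
Since x → +∞, |x| = x, giving √9/(2) = 3/2.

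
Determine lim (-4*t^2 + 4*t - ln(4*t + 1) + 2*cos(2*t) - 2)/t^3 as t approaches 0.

-64/3

Substitution gives 0/0; apply L'Hôpital's rule 3 times.
After differentiating numerator and denominator 3 times the quotient is (16*sin(2*t) - 128/(4*t + 1)^3)/(6); at t = 0 this is -64/3.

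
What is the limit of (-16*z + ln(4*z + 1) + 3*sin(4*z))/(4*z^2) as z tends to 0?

Substitution gives 0/0 (the numerator vanishes to order 2).
Expand each term to order z^2: the coefficient of z^2 in 3·sin(4z) is 0 and in ln(1 + 4z) is -8.
Lower-order terms cancel with the polynomial part, so the numerator is (-8)·z^2 + o(z^2), and the limit is (-8)/(4) = -2.

-2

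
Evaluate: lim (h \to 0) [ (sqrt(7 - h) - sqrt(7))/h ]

A 0/0 form; rationalise with √(7 - h) + √7. This collapses the numerator to -h, leaving -1/(√(7 - h) + √7) → -1/(2√7) = -√(7)/14.

-√(7)/14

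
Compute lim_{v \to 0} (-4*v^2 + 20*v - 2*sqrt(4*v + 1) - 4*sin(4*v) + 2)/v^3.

104/3

Substitution gives 0/0 (the numerator vanishes to order 3).
Expand each term to order v^3: the coefficient of v^3 in -2·√(1 + 4v) is -8 and in -4·sin(4v) is 128/3.
Lower-order terms cancel with the polynomial part, so the numerator is (104/3)·v^3 + o(v^3), and the limit is (104/3)/(1) = 104/3.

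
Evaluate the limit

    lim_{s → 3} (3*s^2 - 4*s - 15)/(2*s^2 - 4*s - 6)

7/4

At s = 3 both the top and bottom vanish — a removable singularity. Factoring out (s - 3) from each leaves (3*s + 5)/(2*s + 2), which at s = 3 equals 7/4.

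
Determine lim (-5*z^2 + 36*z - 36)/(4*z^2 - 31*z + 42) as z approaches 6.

-24/17

At z = 6 both the top and bottom vanish — a removable singularity. Factoring out (z - 6) from each leaves (6 - 5*z)/(4*z - 7), which at z = 6 equals -24/17.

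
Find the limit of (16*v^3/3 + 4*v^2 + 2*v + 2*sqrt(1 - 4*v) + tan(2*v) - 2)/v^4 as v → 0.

-20

Substitution gives 0/0 (the numerator vanishes to order 4).
Expand each term to order v^4: the coefficient of v^4 in 2·√(1 - 4v) is -20 and in tan(2v) is 0.
Lower-order terms cancel with the polynomial part, so the numerator is (-20)·v^4 + o(v^4), and the limit is (-20)/(1) = -20.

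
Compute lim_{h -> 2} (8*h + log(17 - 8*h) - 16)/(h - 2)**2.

Direct substitution gives 0/0.
Apply L'Hôpital: lim (8 - 8/(17 - 8*h))/(2*h - 4), still 0/0.
After 2 applications of L'Hôpital's rule the quotient is (-64/(17 - 8*h)^2)/(2); substituting h = 2 gives -32.

-32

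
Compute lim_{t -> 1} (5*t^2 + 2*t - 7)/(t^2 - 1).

Direct substitution gives 0/0, so factor. Both numerator and denominator have (t - 1) as a factor.
After cancelling, the expression reduces to (5*t + 7)/(t + 1).
Substituting t = 1 gives 6.

6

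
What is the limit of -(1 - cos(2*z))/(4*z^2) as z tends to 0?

-1/2

Substitution gives 0/0.
Use (1 − cos u)/u² → 1/2 with u = 2z: the limit is 2²/(2·(-4)) = -1/2.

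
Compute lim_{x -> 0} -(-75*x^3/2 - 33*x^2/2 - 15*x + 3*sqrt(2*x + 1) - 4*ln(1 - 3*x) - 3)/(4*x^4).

-633/32

Substitution gives 0/0; apply L'Hôpital's rule 4 times.
After differentiating numerator and denominator 4 times the quotient is (1944/(3*x - 1)^4 - 45/(2*x + 1)^(7/2))/(-96); at x = 0 this is -633/32.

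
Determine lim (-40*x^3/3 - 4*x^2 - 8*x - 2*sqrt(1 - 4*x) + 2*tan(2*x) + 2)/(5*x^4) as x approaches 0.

Substitution gives 0/0; apply L'Hôpital's rule 4 times.
After differentiating numerator and denominator 4 times the quotient is (768*tan(2*x)^3/cos(2*x)^2 + 512*tan(2*x)/cos(2*x)^2 + 480/(1 - 4*x)^(7/2))/(120); at x = 0 this is 4.

4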